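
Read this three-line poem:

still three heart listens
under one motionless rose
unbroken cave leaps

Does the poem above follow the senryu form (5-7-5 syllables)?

Line 1: "still three heart listens": 1+1+1+2 = 5 ✓
Line 2: "under one motionless rose": 2+1+3+1 = 7 ✓
Line 3: "unbroken cave leaps": 3+1+1 = 5 ✓

Yes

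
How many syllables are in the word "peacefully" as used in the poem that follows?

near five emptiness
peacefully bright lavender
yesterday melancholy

3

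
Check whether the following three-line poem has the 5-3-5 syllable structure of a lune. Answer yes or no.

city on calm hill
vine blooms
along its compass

No

Line 1: "city on calm hill": 2+1+1+1 = 5 ✓
Line 2: "vine blooms": 1+1 = 2 (expected 3)
Line 3: "along its compass": 2+1+2 = 5 ✓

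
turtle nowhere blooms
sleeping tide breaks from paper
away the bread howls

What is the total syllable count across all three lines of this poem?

17

Line 1: "turtle nowhere blooms": 2+2+1 = 5
Line 2: "sleeping tide breaks from paper": 2+1+1+1+2 = 7
Line 3: "away the bread howls": 2+1+1+1 = 5
Total: 5 + 7 + 5 = 17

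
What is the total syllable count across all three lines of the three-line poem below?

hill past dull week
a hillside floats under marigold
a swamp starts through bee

18

Line 1: hill(1) + past(1) + dull(1) + week(1) = 4
Line 2: a(1) + hillside(2) + floats(1) + under(2) + marigold(3) = 9
Line 3: a(1) + swamp(1) + starts(1) + through(1) + bee(1) = 5
Total: 4 + 9 + 5 = 18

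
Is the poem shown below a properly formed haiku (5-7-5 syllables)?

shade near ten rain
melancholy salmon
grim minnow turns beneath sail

Line 1: shade(1) + near(1) + ten(1) + rain(1) = 4 (expected 5)
Line 2: melancholy(4) + salmon(2) = 6 (expected 7)
Line 3: grim(1) + minnow(2) + turns(1) + beneath(2) + sail(1) = 7 (expected 5)

No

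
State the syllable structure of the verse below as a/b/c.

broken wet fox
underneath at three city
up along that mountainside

Line 1: broken (2), wet (1), fox (1) → 4
Line 2: underneath (3), at (1), three (1), city (2) → 7
Line 3: up (1), along (2), that (1), mountainside (3) → 7

4/7/7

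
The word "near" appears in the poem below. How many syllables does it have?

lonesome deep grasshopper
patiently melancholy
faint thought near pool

1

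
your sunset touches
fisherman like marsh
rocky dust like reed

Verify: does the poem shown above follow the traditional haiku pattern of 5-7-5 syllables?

No

Line 1: your (1), sunset (2), touches (2) → 5 ✓
Line 2: fisherman (3), like (1), marsh (1) → 5 (expected 7)
Line 3: rocky (2), dust (1), like (1), reed (1) → 5 ✓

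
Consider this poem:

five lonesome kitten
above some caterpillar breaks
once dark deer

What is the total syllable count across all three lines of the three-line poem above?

16

Line 1: five(1) + lonesome(2) + kitten(2) = 5
Line 2: above(2) + some(1) + caterpillar(4) + breaks(1) = 8
Line 3: once(1) + dark(1) + deer(1) = 3
Total: 5 + 8 + 3 = 16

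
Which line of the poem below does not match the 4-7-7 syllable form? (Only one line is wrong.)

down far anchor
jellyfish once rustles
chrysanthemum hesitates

Line 1: "down far anchor": 1+1+2 = 4 ✓
Line 2: "jellyfish once rustles": 3+1+2 = 6 (expected 7)
Line 3: "chrysanthemum hesitates": 4+3 = 7 ✓

Line 2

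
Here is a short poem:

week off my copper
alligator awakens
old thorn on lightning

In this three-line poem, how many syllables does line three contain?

5

Line three: old (1), thorn (1), on (1), lightning (2) → 5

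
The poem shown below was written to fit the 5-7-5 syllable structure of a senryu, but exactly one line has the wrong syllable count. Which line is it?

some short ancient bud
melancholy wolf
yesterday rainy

The second line

Line 1: "some short ancient bud": 1+1+2+1 = 5 ✓
Line 2: "melancholy wolf": 4+1 = 5 (expected 7)
Line 3: "yesterday rainy": 3+2 = 5 ✓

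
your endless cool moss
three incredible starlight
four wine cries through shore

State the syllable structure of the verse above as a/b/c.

5/7/5

Line 1: your(1) + endless(2) + cool(1) + moss(1) = 5
Line 2: three(1) + incredible(4) + starlight(2) = 7
Line 3: four(1) + wine(1) + cries(1) + through(1) + shore(1) = 5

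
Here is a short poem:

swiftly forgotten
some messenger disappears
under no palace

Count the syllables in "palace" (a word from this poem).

2

"palace" has 2 syllables.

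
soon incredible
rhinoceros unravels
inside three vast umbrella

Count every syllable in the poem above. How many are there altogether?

Line 1: soon(1) + incredible(4) = 5
Line 2: rhinoceros(4) + unravels(3) = 7
Line 3: inside(2) + three(1) + vast(1) + umbrella(3) = 7
Total: 5 + 7 + 7 = 19

19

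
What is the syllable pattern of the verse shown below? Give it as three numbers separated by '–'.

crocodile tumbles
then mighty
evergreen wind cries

5–3–5

Line 1: crocodile (3), tumbles (2) → 5
Line 2: then (1), mighty (2) → 3
Line 3: evergreen (3), wind (1), cries (1) → 5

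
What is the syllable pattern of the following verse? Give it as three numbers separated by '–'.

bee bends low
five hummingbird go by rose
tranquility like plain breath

3–7–7

Line 1: bee (1), bends (1), low (1) → 3
Line 2: five (1), hummingbird (3), go (1), by (1), rose (1) → 7
Line 3: tranquility (4), like (1), plain (1), breath (1) → 7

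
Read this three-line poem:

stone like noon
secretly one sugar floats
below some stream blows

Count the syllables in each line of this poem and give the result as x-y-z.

Line 1: stone (1), like (1), noon (1) → 3
Line 2: secretly (3), one (1), sugar (2), floats (1) → 7
Line 3: below (2), some (1), stream (1), blows (1) → 5

3-7-5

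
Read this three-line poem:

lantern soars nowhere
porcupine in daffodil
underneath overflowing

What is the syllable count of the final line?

The final line: underneath(3) + overflowing(4) = 7

7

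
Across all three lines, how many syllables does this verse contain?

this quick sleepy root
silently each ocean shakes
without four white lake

Line 1: this (1), quick (1), sleepy (2), root (1) → 5
Line 2: silently (3), each (1), ocean (2), shakes (1) → 7
Line 3: without (2), four (1), white (1), lake (1) → 5
Total: 5 + 7 + 5 = 17

17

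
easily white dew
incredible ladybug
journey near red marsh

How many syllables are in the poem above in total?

Line 1: "easily white dew": 3+1+1 = 5
Line 2: "incredible ladybug": 4+3 = 7
Line 3: "journey near red marsh": 2+1+1+1 = 5
Total: 5 + 7 + 5 = 17

17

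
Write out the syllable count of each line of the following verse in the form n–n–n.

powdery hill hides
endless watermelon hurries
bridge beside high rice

5–8–5

Line 1: powdery(3) + hill(1) + hides(1) = 5
Line 2: endless(2) + watermelon(4) + hurries(2) = 8
Line 3: bridge(1) + beside(2) + high(1) + rice(1) = 5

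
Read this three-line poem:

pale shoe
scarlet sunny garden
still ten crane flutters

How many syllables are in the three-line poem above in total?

Line 1: pale(1) + shoe(1) = 2
Line 2: scarlet(2) + sunny(2) + garden(2) = 6
Line 3: still(1) + ten(1) + crane(1) + flutters(2) = 5
Total: 2 + 6 + 5 = 13

13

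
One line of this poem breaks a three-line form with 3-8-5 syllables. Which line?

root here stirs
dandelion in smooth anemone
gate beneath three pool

Line 1: "root here stirs": 1+1+1 = 3 ✓
Line 2: "dandelion in smooth anemone": 4+1+1+4 = 10 (expected 8)
Line 3: "gate beneath three pool": 1+2+1+1 = 5 ✓

Line 2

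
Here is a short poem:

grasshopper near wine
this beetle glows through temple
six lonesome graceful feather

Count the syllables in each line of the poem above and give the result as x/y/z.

5/7/7

Line 1: "grasshopper near wine": 3+1+1 = 5
Line 2: "this beetle glows through temple": 1+2+1+1+2 = 7
Line 3: "six lonesome graceful feather": 1+2+2+2 = 7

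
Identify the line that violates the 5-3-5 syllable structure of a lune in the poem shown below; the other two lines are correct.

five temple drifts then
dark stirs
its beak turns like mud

Line 1: five (1), temple (2), drifts (1), then (1) → 5 ✓
Line 2: dark (1), stirs (1) → 2 (expected 3)
Line 3: its (1), beak (1), turns (1), like (1), mud (1) → 5 ✓

Line 2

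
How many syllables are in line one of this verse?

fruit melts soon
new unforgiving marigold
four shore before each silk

Line one: "fruit melts soon": 1+1+1 = 3

3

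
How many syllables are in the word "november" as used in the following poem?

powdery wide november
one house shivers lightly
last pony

3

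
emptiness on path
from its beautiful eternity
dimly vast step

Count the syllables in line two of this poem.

Line two: "from its beautiful eternity": 1+1+3+4 = 9

9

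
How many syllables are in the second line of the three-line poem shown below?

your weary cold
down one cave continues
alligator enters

The second line: down(1) + one(1) + cave(1) + continues(3) = 6

6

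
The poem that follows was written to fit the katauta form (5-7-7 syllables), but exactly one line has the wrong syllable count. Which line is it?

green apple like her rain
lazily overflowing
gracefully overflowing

The first line

Line 1: "green apple like her rain": 1+2+1+1+1 = 6 (expected 5)
Line 2: "lazily overflowing": 3+4 = 7 ✓
Line 3: "gracefully overflowing": 3+4 = 7 ✓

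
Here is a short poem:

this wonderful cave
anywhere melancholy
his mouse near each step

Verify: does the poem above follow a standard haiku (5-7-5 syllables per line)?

Line 1: this (1), wonderful (3), cave (1) → 5 ✓
Line 2: anywhere (3), melancholy (4) → 7 ✓
Line 3: his (1), mouse (1), near (1), each (1), step (1) → 5 ✓

Yes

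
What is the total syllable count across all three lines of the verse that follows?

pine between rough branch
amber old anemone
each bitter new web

Line 1: pine(1) + between(2) + rough(1) + branch(1) = 5
Line 2: amber(2) + old(1) + anemone(4) = 7
Line 3: each(1) + bitter(2) + new(1) + web(1) = 5
Total: 5 + 7 + 5 = 17

17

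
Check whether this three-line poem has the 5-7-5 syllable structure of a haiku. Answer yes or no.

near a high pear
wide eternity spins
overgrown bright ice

No

Line 1: near(1) + a(1) + high(1) + pear(1) = 4 (expected 5)
Line 2: wide(1) + eternity(4) + spins(1) = 6 (expected 7)
Line 3: overgrown(3) + bright(1) + ice(1) = 5 ✓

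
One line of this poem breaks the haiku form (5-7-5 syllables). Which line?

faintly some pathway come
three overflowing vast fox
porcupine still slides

Line 1

Line 1: faintly(2) + some(1) + pathway(2) + come(1) = 6 (expected 5)
Line 2: three(1) + overflowing(4) + vast(1) + fox(1) = 7 ✓
Line 3: porcupine(3) + still(1) + slides(1) = 5 ✓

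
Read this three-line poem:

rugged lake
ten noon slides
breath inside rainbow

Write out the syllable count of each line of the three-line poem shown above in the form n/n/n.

Line 1: "rugged lake": 2+1 = 3
Line 2: "ten noon slides": 1+1+1 = 3
Line 3: "breath inside rainbow": 1+2+2 = 5

3/3/5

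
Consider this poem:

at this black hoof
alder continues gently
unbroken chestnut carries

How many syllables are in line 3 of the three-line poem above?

7

Line 3: "unbroken chestnut carries": 3+2+2 = 7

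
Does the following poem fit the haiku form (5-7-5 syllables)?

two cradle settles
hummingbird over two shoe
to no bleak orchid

Yes

Line 1: two(1) + cradle(2) + settles(2) = 5 ✓
Line 2: hummingbird(3) + over(2) + two(1) + shoe(1) = 7 ✓
Line 3: to(1) + no(1) + bleak(1) + orchid(2) = 5 ✓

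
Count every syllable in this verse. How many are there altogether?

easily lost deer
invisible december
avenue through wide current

19

Line 1: easily (3), lost (1), deer (1) → 5
Line 2: invisible (4), december (3) → 7
Line 3: avenue (3), through (1), wide (1), current (2) → 7
Total: 5 + 7 + 7 = 19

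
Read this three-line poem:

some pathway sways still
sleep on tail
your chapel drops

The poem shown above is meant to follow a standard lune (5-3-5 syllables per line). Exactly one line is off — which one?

The third line

Line 1: "some pathway sways still": 1+2+1+1 = 5 ✓
Line 2: "sleep on tail": 1+1+1 = 3 ✓
Line 3: "your chapel drops": 1+2+1 = 4 (expected 5)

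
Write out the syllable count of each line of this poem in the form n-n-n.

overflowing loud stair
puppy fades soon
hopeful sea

Line 1: "overflowing loud stair": 4+1+1 = 6
Line 2: "puppy fades soon": 2+1+1 = 4
Line 3: "hopeful sea": 2+1 = 3

6-4-3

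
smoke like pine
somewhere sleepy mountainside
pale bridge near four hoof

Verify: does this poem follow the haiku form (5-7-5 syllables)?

No

Line 1: smoke(1) + like(1) + pine(1) = 3 (expected 5)
Line 2: somewhere(2) + sleepy(2) + mountainside(3) = 7 ✓
Line 3: pale(1) + bridge(1) + near(1) + four(1) + hoof(1) = 5 ✓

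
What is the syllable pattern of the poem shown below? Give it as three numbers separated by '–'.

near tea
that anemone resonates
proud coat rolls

2–8–3

Line 1: near(1) + tea(1) = 2
Line 2: that(1) + anemone(4) + resonates(3) = 8
Line 3: proud(1) + coat(1) + rolls(1) = 3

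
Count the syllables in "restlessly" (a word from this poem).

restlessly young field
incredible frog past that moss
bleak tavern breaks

3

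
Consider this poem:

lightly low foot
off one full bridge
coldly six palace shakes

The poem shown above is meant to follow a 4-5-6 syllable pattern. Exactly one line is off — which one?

Line 1: lightly(2) + low(1) + foot(1) = 4 ✓
Line 2: off(1) + one(1) + full(1) + bridge(1) = 4 (expected 5)
Line 3: coldly(2) + six(1) + palace(2) + shakes(1) = 6 ✓

Line 2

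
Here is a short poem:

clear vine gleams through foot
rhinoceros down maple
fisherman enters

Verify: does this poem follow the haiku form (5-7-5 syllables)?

Line 1: clear(1) + vine(1) + gleams(1) + through(1) + foot(1) = 5 ✓
Line 2: rhinoceros(4) + down(1) + maple(2) = 7 ✓
Line 3: fisherman(3) + enters(2) = 5 ✓

Yes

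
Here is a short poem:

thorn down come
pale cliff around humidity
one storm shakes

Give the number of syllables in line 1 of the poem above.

3

Line 1: thorn(1) + down(1) + come(1) = 3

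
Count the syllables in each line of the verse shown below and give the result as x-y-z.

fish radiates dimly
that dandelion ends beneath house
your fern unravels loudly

Line 1: "fish radiates dimly": 1+3+2 = 6
Line 2: "that dandelion ends beneath house": 1+4+1+2+1 = 9
Line 3: "your fern unravels loudly": 1+1+3+2 = 7

6-9-7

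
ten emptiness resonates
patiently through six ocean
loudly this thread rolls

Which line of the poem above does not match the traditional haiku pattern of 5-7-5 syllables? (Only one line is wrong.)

Line 1: ten(1) + emptiness(3) + resonates(3) = 7 (expected 5)
Line 2: patiently(3) + through(1) + six(1) + ocean(2) = 7 ✓
Line 3: loudly(2) + this(1) + thread(1) + rolls(1) = 5 ✓

The first line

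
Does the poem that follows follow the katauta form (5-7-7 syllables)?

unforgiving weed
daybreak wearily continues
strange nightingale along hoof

Line 1: unforgiving(4) + weed(1) = 5 ✓
Line 2: daybreak(2) + wearily(3) + continues(3) = 8 (expected 7)
Line 3: strange(1) + nightingale(3) + along(2) + hoof(1) = 7 ✓

No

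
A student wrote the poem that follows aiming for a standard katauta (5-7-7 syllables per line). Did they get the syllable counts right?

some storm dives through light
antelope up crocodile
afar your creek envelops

Yes

Line 1: "some storm dives through light": 1+1+1+1+1 = 5 ✓
Line 2: "antelope up crocodile": 3+1+3 = 7 ✓
Line 3: "afar your creek envelops": 2+1+1+3 = 7 ✓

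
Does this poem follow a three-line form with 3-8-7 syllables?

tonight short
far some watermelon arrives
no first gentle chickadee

Yes

Line 1: tonight (2), short (1) → 3 ✓
Line 2: far (1), some (1), watermelon (4), arrives (2) → 8 ✓
Line 3: no (1), first (1), gentle (2), chickadee (3) → 7 ✓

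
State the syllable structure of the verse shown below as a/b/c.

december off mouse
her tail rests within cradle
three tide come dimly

5/7/5

Line 1: december(3) + off(1) + mouse(1) = 5
Line 2: her(1) + tail(1) + rests(1) + within(2) + cradle(2) = 7
Line 3: three(1) + tide(1) + come(1) + dimly(2) = 5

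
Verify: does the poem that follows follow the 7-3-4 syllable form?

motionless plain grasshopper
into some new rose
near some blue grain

Line 1: "motionless plain grasshopper": 3+1+3 = 7 ✓
Line 2: "into some new rose": 2+1+1+1 = 5 (expected 3)
Line 3: "near some blue grain": 1+1+1+1 = 4 ✓

No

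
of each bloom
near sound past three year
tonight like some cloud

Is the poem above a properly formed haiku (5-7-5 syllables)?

No

Line 1: "of each bloom": 1+1+1 = 3 (expected 5)
Line 2: "near sound past three year": 1+1+1+1+1 = 5 (expected 7)
Line 3: "tonight like some cloud": 2+1+1+1 = 5 ✓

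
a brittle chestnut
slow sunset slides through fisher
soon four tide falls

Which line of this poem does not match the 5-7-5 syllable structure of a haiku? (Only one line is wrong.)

Line 1: "a brittle chestnut": 1+2+2 = 5 ✓
Line 2: "slow sunset slides through fisher": 1+2+1+1+2 = 7 ✓
Line 3: "soon four tide falls": 1+1+1+1 = 4 (expected 5)

The third line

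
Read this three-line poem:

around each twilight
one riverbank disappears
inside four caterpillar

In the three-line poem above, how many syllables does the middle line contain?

The middle line: "one riverbank disappears": 1+3+3 = 7

7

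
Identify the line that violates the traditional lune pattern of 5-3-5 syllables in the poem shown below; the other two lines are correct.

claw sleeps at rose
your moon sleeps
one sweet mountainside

The first line

Line 1: claw (1), sleeps (1), at (1), rose (1) → 4 (expected 5)
Line 2: your (1), moon (1), sleeps (1) → 3 ✓
Line 3: one (1), sweet (1), mountainside (3) → 5 ✓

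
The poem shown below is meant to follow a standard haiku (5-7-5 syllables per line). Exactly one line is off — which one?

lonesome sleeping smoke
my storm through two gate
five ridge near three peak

The second line

Line 1: "lonesome sleeping smoke": 2+2+1 = 5 ✓
Line 2: "my storm through two gate": 1+1+1+1+1 = 5 (expected 7)
Line 3: "five ridge near three peak": 1+1+1+1+1 = 5 ✓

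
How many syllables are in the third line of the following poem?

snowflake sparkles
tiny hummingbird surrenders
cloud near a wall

4

The third line: cloud(1) + near(1) + a(1) + wall(1) = 4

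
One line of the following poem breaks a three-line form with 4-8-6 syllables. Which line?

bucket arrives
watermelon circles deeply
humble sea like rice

Line 1: bucket(2) + arrives(2) = 4 ✓
Line 2: watermelon(4) + circles(2) + deeply(2) = 8 ✓
Line 3: humble(2) + sea(1) + like(1) + rice(1) = 5 (expected 6)

The third line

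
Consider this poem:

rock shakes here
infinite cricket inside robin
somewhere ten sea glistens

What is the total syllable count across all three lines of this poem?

18

Line 1: rock(1) + shakes(1) + here(1) = 3
Line 2: infinite(3) + cricket(2) + inside(2) + robin(2) = 9
Line 3: somewhere(2) + ten(1) + sea(1) + glistens(2) = 6
Total: 3 + 9 + 6 = 18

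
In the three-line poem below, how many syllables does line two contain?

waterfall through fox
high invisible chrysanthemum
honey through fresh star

Line two: high (1), invisible (4), chrysanthemum (4) → 9

9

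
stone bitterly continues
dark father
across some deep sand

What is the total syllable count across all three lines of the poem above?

Line 1: "stone bitterly continues": 1+3+3 = 7
Line 2: "dark father": 1+2 = 3
Line 3: "across some deep sand": 2+1+1+1 = 5
Total: 7 + 3 + 5 = 15

15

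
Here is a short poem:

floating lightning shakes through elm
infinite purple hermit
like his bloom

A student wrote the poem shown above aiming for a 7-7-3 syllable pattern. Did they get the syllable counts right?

Line 1: "floating lightning shakes through elm": 2+2+1+1+1 = 7 ✓
Line 2: "infinite purple hermit": 3+2+2 = 7 ✓
Line 3: "like his bloom": 1+1+1 = 3 ✓

Yes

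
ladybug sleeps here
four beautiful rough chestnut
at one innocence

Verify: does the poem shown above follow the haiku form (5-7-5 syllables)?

Line 1: ladybug(3) + sleeps(1) + here(1) = 5 ✓
Line 2: four(1) + beautiful(3) + rough(1) + chestnut(2) = 7 ✓
Line 3: at(1) + one(1) + innocence(3) = 5 ✓

Yes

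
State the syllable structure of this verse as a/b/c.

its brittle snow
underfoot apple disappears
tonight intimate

Line 1: its (1), brittle (2), snow (1) → 4
Line 2: underfoot (3), apple (2), disappears (3) → 8
Line 3: tonight (2), intimate (3) → 5

4/8/5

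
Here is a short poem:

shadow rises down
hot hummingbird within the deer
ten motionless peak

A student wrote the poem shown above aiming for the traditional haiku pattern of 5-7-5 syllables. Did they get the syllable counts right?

No

Line 1: shadow (2), rises (2), down (1) → 5 ✓
Line 2: hot (1), hummingbird (3), within (2), the (1), deer (1) → 8 (expected 7)
Line 3: ten (1), motionless (3), peak (1) → 5 ✓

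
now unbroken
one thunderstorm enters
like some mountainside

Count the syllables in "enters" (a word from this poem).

"enters" has 2 syllables.

2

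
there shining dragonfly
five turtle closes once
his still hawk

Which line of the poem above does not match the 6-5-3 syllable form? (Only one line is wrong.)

The second line

Line 1: there(1) + shining(2) + dragonfly(3) = 6 ✓
Line 2: five(1) + turtle(2) + closes(2) + once(1) = 6 (expected 5)
Line 3: his(1) + still(1) + hawk(1) = 3 ✓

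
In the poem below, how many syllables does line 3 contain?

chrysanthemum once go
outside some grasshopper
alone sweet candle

Line 3: "alone sweet candle": 2+1+2 = 5

5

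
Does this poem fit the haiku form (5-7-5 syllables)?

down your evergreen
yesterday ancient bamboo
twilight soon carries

Line 1: down(1) + your(1) + evergreen(3) = 5 ✓
Line 2: yesterday(3) + ancient(2) + bamboo(2) = 7 ✓
Line 3: twilight(2) + soon(1) + carries(2) = 5 ✓

Yes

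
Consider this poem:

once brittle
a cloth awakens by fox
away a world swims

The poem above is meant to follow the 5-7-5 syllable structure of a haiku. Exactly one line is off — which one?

Line 1: once(1) + brittle(2) = 3 (expected 5)
Line 2: a(1) + cloth(1) + awakens(3) + by(1) + fox(1) = 7 ✓
Line 3: away(2) + a(1) + world(1) + swims(1) = 5 ✓

Line 1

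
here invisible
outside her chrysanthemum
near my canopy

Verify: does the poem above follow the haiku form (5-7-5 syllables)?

Yes

Line 1: "here invisible": 1+4 = 5 ✓
Line 2: "outside her chrysanthemum": 2+1+4 = 7 ✓
Line 3: "near my canopy": 1+1+3 = 5 ✓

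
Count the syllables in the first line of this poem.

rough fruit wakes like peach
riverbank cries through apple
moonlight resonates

5

The first line: rough (1), fruit (1), wakes (1), like (1), peach (1) → 5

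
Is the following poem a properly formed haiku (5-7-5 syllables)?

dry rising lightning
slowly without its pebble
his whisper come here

Line 1: "dry rising lightning": 1+2+2 = 5 ✓
Line 2: "slowly without its pebble": 2+2+1+2 = 7 ✓
Line 3: "his whisper come here": 1+2+1+1 = 5 ✓

Yes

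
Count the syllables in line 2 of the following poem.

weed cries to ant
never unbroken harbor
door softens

7

Line 2: never (2), unbroken (3), harbor (2) → 7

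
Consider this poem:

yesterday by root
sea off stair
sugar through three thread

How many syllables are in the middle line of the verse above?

The middle line: sea(1) + off(1) + stair(1) = 3

3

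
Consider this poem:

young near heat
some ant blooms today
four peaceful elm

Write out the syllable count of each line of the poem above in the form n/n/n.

3/5/4

Line 1: young(1) + near(1) + heat(1) = 3
Line 2: some(1) + ant(1) + blooms(1) + today(2) = 5
Line 3: four(1) + peaceful(2) + elm(1) = 4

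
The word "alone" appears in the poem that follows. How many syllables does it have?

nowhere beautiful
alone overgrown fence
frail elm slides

2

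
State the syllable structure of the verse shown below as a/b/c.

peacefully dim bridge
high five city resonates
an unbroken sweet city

5/7/7

Line 1: peacefully(3) + dim(1) + bridge(1) = 5
Line 2: high(1) + five(1) + city(2) + resonates(3) = 7
Line 3: an(1) + unbroken(3) + sweet(1) + city(2) = 7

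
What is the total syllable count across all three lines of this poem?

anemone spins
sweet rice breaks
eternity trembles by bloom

16

Line 1: anemone(4) + spins(1) = 5
Line 2: sweet(1) + rice(1) + breaks(1) = 3
Line 3: eternity(4) + trembles(2) + by(1) + bloom(1) = 8
Total: 5 + 3 + 8 = 16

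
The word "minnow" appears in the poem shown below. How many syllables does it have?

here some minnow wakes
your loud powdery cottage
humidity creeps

"minnow" has 2 syllables.

2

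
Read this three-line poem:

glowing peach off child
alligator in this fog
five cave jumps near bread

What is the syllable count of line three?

5

Line three: five (1), cave (1), jumps (1), near (1), bread (1) → 5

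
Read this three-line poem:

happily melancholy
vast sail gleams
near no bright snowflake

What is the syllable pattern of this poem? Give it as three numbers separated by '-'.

Line 1: happily (3), melancholy (4) → 7
Line 2: vast (1), sail (1), gleams (1) → 3
Line 3: near (1), no (1), bright (1), snowflake (2) → 5

7-3-5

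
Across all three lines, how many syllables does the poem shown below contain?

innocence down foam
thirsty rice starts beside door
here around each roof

17

Line 1: "innocence down foam": 3+1+1 = 5
Line 2: "thirsty rice starts beside door": 2+1+1+2+1 = 7
Line 3: "here around each roof": 1+2+1+1 = 5
Total: 5 + 7 + 5 = 17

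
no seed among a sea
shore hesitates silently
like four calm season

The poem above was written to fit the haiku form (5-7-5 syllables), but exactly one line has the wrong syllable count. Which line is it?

Line 1: no(1) + seed(1) + among(2) + a(1) + sea(1) = 6 (expected 5)
Line 2: shore(1) + hesitates(3) + silently(3) = 7 ✓
Line 3: like(1) + four(1) + calm(1) + season(2) = 5 ✓

Line 1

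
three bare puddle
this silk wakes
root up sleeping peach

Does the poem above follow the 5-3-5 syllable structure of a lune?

No

Line 1: three(1) + bare(1) + puddle(2) = 4 (expected 5)
Line 2: this(1) + silk(1) + wakes(1) = 3 ✓
Line 3: root(1) + up(1) + sleeping(2) + peach(1) = 5 ✓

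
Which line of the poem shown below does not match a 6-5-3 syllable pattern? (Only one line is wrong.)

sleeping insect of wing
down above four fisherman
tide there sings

The second line

Line 1: "sleeping insect of wing": 2+2+1+1 = 6 ✓
Line 2: "down above four fisherman": 1+2+1+3 = 7 (expected 5)
Line 3: "tide there sings": 1+1+1 = 3 ✓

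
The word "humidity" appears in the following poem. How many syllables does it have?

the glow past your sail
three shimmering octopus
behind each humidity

4

"humidity" has 4 syllables.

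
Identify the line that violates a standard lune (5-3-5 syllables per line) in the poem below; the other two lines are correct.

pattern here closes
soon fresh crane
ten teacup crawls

Line 1: pattern(2) + here(1) + closes(2) = 5 ✓
Line 2: soon(1) + fresh(1) + crane(1) = 3 ✓
Line 3: ten(1) + teacup(2) + crawls(1) = 4 (expected 5)

The third line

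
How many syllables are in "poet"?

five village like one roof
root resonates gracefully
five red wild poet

2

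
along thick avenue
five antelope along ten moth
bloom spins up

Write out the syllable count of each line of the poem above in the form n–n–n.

6–8–3

Line 1: "along thick avenue": 2+1+3 = 6
Line 2: "five antelope along ten moth": 1+3+2+1+1 = 8
Line 3: "bloom spins up": 1+1+1 = 3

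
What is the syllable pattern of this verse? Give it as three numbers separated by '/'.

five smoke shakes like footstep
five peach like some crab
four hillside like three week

Line 1: five(1) + smoke(1) + shakes(1) + like(1) + footstep(2) = 6
Line 2: five(1) + peach(1) + like(1) + some(1) + crab(1) = 5
Line 3: four(1) + hillside(2) + like(1) + three(1) + week(1) = 6

6/5/6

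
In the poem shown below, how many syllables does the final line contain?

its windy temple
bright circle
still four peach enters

5

The final line: still(1) + four(1) + peach(1) + enters(2) = 5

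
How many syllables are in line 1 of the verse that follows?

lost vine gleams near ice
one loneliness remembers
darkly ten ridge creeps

Line 1: lost(1) + vine(1) + gleams(1) + near(1) + ice(1) = 5

5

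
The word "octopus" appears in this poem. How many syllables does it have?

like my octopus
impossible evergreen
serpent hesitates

"octopus" has 3 syllables.

3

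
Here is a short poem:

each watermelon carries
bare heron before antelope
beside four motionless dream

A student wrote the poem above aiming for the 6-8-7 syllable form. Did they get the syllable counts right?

No

Line 1: each (1), watermelon (4), carries (2) → 7 (expected 6)
Line 2: bare (1), heron (2), before (2), antelope (3) → 8 ✓
Line 3: beside (2), four (1), motionless (3), dream (1) → 7 ✓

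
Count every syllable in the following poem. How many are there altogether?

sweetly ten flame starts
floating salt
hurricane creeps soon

Line 1: "sweetly ten flame starts": 2+1+1+1 = 5
Line 2: "floating salt": 2+1 = 3
Line 3: "hurricane creeps soon": 3+1+1 = 5
Total: 5 + 3 + 5 = 13

13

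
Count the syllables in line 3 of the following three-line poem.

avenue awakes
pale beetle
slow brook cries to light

Line 3: "slow brook cries to light": 1+1+1+1+1 = 5

5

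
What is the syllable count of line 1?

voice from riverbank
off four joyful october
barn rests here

Line 1: "voice from riverbank": 1+1+3 = 5

5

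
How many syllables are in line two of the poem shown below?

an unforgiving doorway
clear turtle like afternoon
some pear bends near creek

7

Line two: clear(1) + turtle(2) + like(1) + afternoon(3) = 7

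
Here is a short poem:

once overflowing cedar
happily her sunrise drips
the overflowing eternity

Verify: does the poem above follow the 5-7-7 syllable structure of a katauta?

Line 1: "once overflowing cedar": 1+4+2 = 7 (expected 5)
Line 2: "happily her sunrise drips": 3+1+2+1 = 7 ✓
Line 3: "the overflowing eternity": 1+4+4 = 9 (expected 7)

No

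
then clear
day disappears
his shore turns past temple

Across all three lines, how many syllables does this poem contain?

12

Line 1: "then clear": 1+1 = 2
Line 2: "day disappears": 1+3 = 4
Line 3: "his shore turns past temple": 1+1+1+1+2 = 6
Total: 2 + 4 + 6 = 12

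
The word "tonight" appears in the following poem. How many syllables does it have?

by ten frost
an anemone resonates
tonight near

2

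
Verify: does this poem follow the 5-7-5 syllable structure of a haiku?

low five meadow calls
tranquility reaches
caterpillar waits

Line 1: "low five meadow calls": 1+1+2+1 = 5 ✓
Line 2: "tranquility reaches": 4+2 = 6 (expected 7)
Line 3: "caterpillar waits": 4+1 = 5 ✓

No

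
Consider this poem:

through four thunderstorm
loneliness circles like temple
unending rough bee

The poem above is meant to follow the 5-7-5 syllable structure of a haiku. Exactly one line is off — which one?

The second line

Line 1: through(1) + four(1) + thunderstorm(3) = 5 ✓
Line 2: loneliness(3) + circles(2) + like(1) + temple(2) = 8 (expected 7)
Line 3: unending(3) + rough(1) + bee(1) = 5 ✓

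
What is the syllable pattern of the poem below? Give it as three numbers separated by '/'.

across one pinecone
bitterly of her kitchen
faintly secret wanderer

Line 1: across(2) + one(1) + pinecone(2) = 5
Line 2: bitterly(3) + of(1) + her(1) + kitchen(2) = 7
Line 3: faintly(2) + secret(2) + wanderer(3) = 7

5/7/7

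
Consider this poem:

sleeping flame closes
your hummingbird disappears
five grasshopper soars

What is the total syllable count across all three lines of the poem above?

Line 1: sleeping(2) + flame(1) + closes(2) = 5
Line 2: your(1) + hummingbird(3) + disappears(3) = 7
Line 3: five(1) + grasshopper(3) + soars(1) = 5
Total: 5 + 7 + 5 = 17

17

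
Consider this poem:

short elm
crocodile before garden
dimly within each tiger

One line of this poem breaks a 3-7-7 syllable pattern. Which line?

Line 1

Line 1: "short elm": 1+1 = 2 (expected 3)
Line 2: "crocodile before garden": 3+2+2 = 7 ✓
Line 3: "dimly within each tiger": 2+2+1+2 = 7 ✓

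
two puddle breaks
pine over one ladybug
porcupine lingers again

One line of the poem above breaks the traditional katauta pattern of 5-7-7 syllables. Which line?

Line 1: two (1), puddle (2), breaks (1) → 4 (expected 5)
Line 2: pine (1), over (2), one (1), ladybug (3) → 7 ✓
Line 3: porcupine (3), lingers (2), again (2) → 7 ✓

Line 1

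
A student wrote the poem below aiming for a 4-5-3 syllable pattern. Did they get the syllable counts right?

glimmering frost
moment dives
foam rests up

No

Line 1: "glimmering frost": 3+1 = 4 ✓
Line 2: "moment dives": 2+1 = 3 (expected 5)
Line 3: "foam rests up": 1+1+1 = 3 ✓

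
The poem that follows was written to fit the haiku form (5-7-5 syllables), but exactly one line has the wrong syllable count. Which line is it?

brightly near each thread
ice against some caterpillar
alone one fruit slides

Line 1: "brightly near each thread": 2+1+1+1 = 5 ✓
Line 2: "ice against some caterpillar": 1+2+1+4 = 8 (expected 7)
Line 3: "alone one fruit slides": 2+1+1+1 = 5 ✓

The second line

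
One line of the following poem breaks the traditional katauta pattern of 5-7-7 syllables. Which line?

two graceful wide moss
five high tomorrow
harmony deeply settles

Line 1: two(1) + graceful(2) + wide(1) + moss(1) = 5 ✓
Line 2: five(1) + high(1) + tomorrow(3) = 5 (expected 7)
Line 3: harmony(3) + deeply(2) + settles(2) = 7 ✓

The second line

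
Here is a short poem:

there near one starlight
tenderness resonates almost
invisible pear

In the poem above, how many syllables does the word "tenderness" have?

3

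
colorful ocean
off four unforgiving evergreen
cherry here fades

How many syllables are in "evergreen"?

3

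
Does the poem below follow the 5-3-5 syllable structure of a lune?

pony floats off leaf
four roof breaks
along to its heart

Yes

Line 1: pony(2) + floats(1) + off(1) + leaf(1) = 5 ✓
Line 2: four(1) + roof(1) + breaks(1) = 3 ✓
Line 3: along(2) + to(1) + its(1) + heart(1) = 5 ✓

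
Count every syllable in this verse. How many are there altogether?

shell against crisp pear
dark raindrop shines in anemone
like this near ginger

19

Line 1: shell (1), against (2), crisp (1), pear (1) → 5
Line 2: dark (1), raindrop (2), shines (1), in (1), anemone (4) → 9
Line 3: like (1), this (1), near (1), ginger (2) → 5
Total: 5 + 9 + 5 = 19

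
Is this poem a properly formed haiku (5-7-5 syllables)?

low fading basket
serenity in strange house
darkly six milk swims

Line 1: low (1), fading (2), basket (2) → 5 ✓
Line 2: serenity (4), in (1), strange (1), house (1) → 7 ✓
Line 3: darkly (2), six (1), milk (1), swims (1) → 5 ✓

Yes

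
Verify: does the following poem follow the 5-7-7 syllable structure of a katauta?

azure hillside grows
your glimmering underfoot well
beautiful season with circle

No

Line 1: "azure hillside grows": 2+2+1 = 5 ✓
Line 2: "your glimmering underfoot well": 1+3+3+1 = 8 (expected 7)
Line 3: "beautiful season with circle": 3+2+1+2 = 8 (expected 7)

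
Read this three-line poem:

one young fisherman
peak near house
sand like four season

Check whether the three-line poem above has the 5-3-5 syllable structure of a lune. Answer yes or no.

Yes

Line 1: one (1), young (1), fisherman (3) → 5 ✓
Line 2: peak (1), near (1), house (1) → 3 ✓
Line 3: sand (1), like (1), four (1), season (2) → 5 ✓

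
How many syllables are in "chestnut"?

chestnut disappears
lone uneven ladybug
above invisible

2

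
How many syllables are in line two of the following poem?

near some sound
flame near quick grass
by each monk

4

Line two: "flame near quick grass": 1+1+1+1 = 4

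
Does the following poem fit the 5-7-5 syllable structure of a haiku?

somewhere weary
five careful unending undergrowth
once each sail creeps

No

Line 1: somewhere(2) + weary(2) = 4 (expected 5)
Line 2: five(1) + careful(2) + unending(3) + undergrowth(3) = 9 (expected 7)
Line 3: once(1) + each(1) + sail(1) + creeps(1) = 4 (expected 5)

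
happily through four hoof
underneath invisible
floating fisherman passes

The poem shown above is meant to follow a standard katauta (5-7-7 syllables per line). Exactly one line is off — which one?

The first line

Line 1: happily(3) + through(1) + four(1) + hoof(1) = 6 (expected 5)
Line 2: underneath(3) + invisible(4) = 7 ✓
Line 3: floating(2) + fisherman(3) + passes(2) = 7 ✓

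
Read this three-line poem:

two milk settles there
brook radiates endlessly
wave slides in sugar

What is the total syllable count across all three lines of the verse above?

Line 1: two(1) + milk(1) + settles(2) + there(1) = 5
Line 2: brook(1) + radiates(3) + endlessly(3) = 7
Line 3: wave(1) + slides(1) + in(1) + sugar(2) = 5
Total: 5 + 7 + 5 = 17

17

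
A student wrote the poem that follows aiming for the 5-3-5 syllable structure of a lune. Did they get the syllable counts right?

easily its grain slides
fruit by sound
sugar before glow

Line 1: easily (3), its (1), grain (1), slides (1) → 6 (expected 5)
Line 2: fruit (1), by (1), sound (1) → 3 ✓
Line 3: sugar (2), before (2), glow (1) → 5 ✓

No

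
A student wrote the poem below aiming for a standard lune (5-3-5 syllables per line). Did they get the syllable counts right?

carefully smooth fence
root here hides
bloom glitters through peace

Line 1: carefully(3) + smooth(1) + fence(1) = 5 ✓
Line 2: root(1) + here(1) + hides(1) = 3 ✓
Line 3: bloom(1) + glitters(2) + through(1) + peace(1) = 5 ✓

Yes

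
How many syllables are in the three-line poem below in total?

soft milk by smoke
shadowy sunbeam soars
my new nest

Line 1: soft (1), milk (1), by (1), smoke (1) → 4
Line 2: shadowy (3), sunbeam (2), soars (1) → 6
Line 3: my (1), new (1), nest (1) → 3
Total: 4 + 6 + 3 = 13

13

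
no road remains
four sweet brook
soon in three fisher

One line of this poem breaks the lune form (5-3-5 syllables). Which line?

The first line

Line 1: "no road remains": 1+1+2 = 4 (expected 5)
Line 2: "four sweet brook": 1+1+1 = 3 ✓
Line 3: "soon in three fisher": 1+1+1+2 = 5 ✓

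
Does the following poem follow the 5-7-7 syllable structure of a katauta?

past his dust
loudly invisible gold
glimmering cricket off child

No

Line 1: "past his dust": 1+1+1 = 3 (expected 5)
Line 2: "loudly invisible gold": 2+4+1 = 7 ✓
Line 3: "glimmering cricket off child": 3+2+1+1 = 7 ✓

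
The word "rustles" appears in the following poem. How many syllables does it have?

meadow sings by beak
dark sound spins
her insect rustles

2

"rustles" has 2 syllables.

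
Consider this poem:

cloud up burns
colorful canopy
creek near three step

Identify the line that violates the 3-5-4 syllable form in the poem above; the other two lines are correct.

The second line

Line 1: cloud(1) + up(1) + burns(1) = 3 ✓
Line 2: colorful(3) + canopy(3) = 6 (expected 5)
Line 3: creek(1) + near(1) + three(1) + step(1) = 4 ✓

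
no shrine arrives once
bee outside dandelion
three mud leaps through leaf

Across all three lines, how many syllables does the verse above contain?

Line 1: no(1) + shrine(1) + arrives(2) + once(1) = 5
Line 2: bee(1) + outside(2) + dandelion(4) = 7
Line 3: three(1) + mud(1) + leaps(1) + through(1) + leaf(1) = 5
Total: 5 + 7 + 5 = 17

17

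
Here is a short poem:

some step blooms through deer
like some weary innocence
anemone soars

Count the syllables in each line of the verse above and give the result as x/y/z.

Line 1: some(1) + step(1) + blooms(1) + through(1) + deer(1) = 5
Line 2: like(1) + some(1) + weary(2) + innocence(3) = 7
Line 3: anemone(4) + soars(1) = 5

5/7/5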